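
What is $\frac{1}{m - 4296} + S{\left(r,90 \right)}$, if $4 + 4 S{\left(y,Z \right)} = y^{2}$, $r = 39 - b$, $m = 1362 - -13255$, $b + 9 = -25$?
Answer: $\frac{54959329}{41284} \approx 1331.3$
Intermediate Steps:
$b = -34$ ($b = -9 - 25 = -34$)
$m = 14617$ ($m = 1362 + 13255 = 14617$)
$r = 73$ ($r = 39 - -34 = 39 + 34 = 73$)
$S{\left(y,Z \right)} = -1 + \frac{y^{2}}{4}$
$\frac{1}{m - 4296} + S{\left(r,90 \right)} = \frac{1}{14617 - 4296} - \left(1 - \frac{73^{2}}{4}\right) = \frac{1}{10321} + \left(-1 + \frac{1}{4} \cdot 5329\right) = \frac{1}{10321} + \left(-1 + \frac{5329}{4}\right) = \frac{1}{10321} + \frac{5325}{4} = \frac{54959329}{41284}$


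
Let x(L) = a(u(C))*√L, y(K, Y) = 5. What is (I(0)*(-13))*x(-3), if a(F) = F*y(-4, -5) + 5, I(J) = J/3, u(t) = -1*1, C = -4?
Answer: 0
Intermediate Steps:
u(t) = -1
I(J) = J/3 (I(J) = J*(⅓) = J/3)
a(F) = 5 + 5*F (a(F) = F*5 + 5 = 5*F + 5 = 5 + 5*F)
x(L) = 0 (x(L) = (5 + 5*(-1))*√L = (5 - 5)*√L = 0*√L = 0)
(I(0)*(-13))*x(-3) = (((⅓)*0)*(-13))*0 = (0*(-13))*0 = 0*0 = 0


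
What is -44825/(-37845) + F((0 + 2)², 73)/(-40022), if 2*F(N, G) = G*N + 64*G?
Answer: 170005486/151463259 ≈ 1.1224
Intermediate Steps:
F(N, G) = 32*G + G*N/2 (F(N, G) = (G*N + 64*G)/2 = (64*G + G*N)/2 = 32*G + G*N/2)
-44825/(-37845) + F((0 + 2)², 73)/(-40022) = -44825/(-37845) + ((½)*73*(64 + (0 + 2)²))/(-40022) = -44825*(-1/37845) + ((½)*73*(64 + 2²))*(-1/40022) = 8965/7569 + ((½)*73*(64 + 4))*(-1/40022) = 8965/7569 + ((½)*73*68)*(-1/40022) = 8965/7569 + 2482*(-1/40022) = 8965/7569 - 1241/20011 = 170005486/151463259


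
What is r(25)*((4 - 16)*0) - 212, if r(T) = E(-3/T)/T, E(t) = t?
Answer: -212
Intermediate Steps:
r(T) = -3/T² (r(T) = (-3/T)/T = -3/T²)
r(25)*((4 - 16)*0) - 212 = (-3/25²)*((4 - 16)*0) - 212 = (-3*1/625)*(-12*0) - 212 = -3/625*0 - 212 = 0 - 212 = -212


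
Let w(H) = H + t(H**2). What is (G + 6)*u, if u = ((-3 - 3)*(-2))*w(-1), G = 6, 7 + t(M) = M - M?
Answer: -1152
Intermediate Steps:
t(M) = -7 (t(M) = -7 + (M - M) = -7 + 0 = -7)
w(H) = -7 + H (w(H) = H - 7 = -7 + H)
u = -96 (u = ((-3 - 3)*(-2))*(-7 - 1) = -6*(-2)*(-8) = 12*(-8) = -96)
(G + 6)*u = (6 + 6)*(-96) = 12*(-96) = -1152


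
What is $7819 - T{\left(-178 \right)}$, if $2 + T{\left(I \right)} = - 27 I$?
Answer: $3015$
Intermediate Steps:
$T{\left(I \right)} = -2 - 27 I$
$7819 - T{\left(-178 \right)} = 7819 - \left(-2 - -4806\right) = 7819 - \left(-2 + 4806\right) = 7819 - 4804 = 3015$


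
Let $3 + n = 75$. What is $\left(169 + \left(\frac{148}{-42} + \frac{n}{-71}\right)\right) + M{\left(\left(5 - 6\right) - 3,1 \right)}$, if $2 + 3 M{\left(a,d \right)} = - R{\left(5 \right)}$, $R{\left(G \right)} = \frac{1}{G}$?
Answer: $\frac{406866}{2485} \approx 163.73$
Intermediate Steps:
$M{\left(a,d \right)} = - \frac{11}{15}$ ($M{\left(a,d \right)} = - \frac{2}{3} + \frac{\left(-1\right) \frac{1}{5}}{3} = - \frac{2}{3} + \frac{1}{3} \left(- \frac{1}{5}\right) = - \frac{2}{3} - \frac{1}{15} = - \frac{11}{15}$)
$n = 72$ ($n = -3 + 75 = 72$)
$\left(169 + \left(\frac{148}{-42} + \frac{n}{-71}\right)\right) + M{\left(\left(5 - 6\right) - 3,1 \right)} = \left(169 + \left(\frac{148}{-42} + \frac{72}{-71}\right)\right) - \frac{11}{15} = \left(169 + \left(148 \left(- \frac{1}{42}\right) + 72 \left(- \frac{1}{71}\right)\right)\right) - \frac{11}{15} = \left(169 - \frac{6766}{1491}\right) - \frac{11}{15} = \frac{245213}{1491} - \frac{11}{15} = \frac{406866}{2485}$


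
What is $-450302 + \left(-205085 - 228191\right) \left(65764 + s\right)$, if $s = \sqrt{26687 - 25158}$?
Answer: $-28494413166 - 433276 \sqrt{1529} \approx -2.8511 \cdot 10^{10}$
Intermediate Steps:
$s = \sqrt{1529} \approx 39.102$
$-450302 + \left(-205085 - 228191\right) \left(65764 + s\right) = -450302 + \left(-205085 - 228191\right) \left(65764 + \sqrt{1529}\right) = -450302 - 433276 \left(65764 + \sqrt{1529}\right) = -450302 - \left(28493962864 + 433276 \sqrt{1529}\right) = -28494413166 - 433276 \sqrt{1529}$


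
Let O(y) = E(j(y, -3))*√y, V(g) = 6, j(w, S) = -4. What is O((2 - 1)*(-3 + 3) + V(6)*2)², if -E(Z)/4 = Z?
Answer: 3072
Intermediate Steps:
E(Z) = -4*Z
O(y) = 16*√y (O(y) = (-4*(-4))*√y = 16*√y)
O((2 - 1)*(-3 + 3) + V(6)*2)² = (16*√((2 - 1)*(-3 + 3) + 6*2))² = (16*√(1*0 + 12))² = (16*√(0 + 12))² = (16*√12)² = (16*(2*√3))² = (32*√3)² = 3072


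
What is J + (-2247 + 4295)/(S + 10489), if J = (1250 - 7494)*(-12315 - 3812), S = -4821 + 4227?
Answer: 996396698308/9895 ≈ 1.0070e+8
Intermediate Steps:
S = -594
J = 100696988 (J = -6244*(-16127) = 100696988)
J + (-2247 + 4295)/(S + 10489) = 100696988 + (-2247 + 4295)/(-594 + 10489) = 100696988 + 2048/9895 = 996396698308/9895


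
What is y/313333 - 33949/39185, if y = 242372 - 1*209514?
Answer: -549988311/722232565 ≈ -0.76151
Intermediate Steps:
y = 32858 (y = 242372 - 209514 = 32858)
y/313333 - 33949/39185 = 32858/313333 - 33949/39185 = 32858*(1/313333) - 33949*1/39185 = 32858/313333 - 1997/2305 = -549988311/722232565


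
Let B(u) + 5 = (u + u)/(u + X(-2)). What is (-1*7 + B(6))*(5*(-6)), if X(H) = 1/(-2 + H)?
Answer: 6840/23 ≈ 297.39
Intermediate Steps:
B(u) = -5 + 2*u/(-¼ + u) (B(u) = -5 + (u + u)/(u + 1/(-2 - 2)) = -5 + (2*u)/(u + 1/(-4)) = -5 + (2*u)/(u - ¼) = -5 + (2*u)/(-¼ + u) = -5 + 2*u/(-¼ + u))
(-1*7 + B(6))*(5*(-6)) = (-1*7 + (5 - 12*6)/(-1 + 4*6))*(5*(-6)) = (-7 + (5 - 72)/(-1 + 24))*(-30) = (-7 - 67/23)*(-30) = -228/23*(-30) = 6840/23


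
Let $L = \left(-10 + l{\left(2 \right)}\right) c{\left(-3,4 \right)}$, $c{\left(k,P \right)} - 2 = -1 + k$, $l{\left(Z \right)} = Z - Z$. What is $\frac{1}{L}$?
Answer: $\frac{1}{20} \approx 0.05$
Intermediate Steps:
$l{\left(Z \right)} = 0$
$c{\left(k,P \right)} = 1 + k$ ($c{\left(k,P \right)} = 2 + \left(-1 + k\right) = 1 + k$)
$L = 20$ ($L = \left(-10 + 0\right) \left(1 - 3\right) = \left(-10\right) \left(-2\right) = 20$)
$\frac{1}{L} = \frac{1}{20}$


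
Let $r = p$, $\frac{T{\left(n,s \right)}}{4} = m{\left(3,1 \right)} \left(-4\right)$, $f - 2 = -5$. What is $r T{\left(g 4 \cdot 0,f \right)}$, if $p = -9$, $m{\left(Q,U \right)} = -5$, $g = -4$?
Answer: $-720$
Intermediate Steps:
$f = -3$ ($f = 2 - 5 = -3$)
$T{\left(n,s \right)} = 80$ ($T{\left(n,s \right)} = 4 \left(\left(-5\right) \left(-4\right)\right) = 4 \cdot 20 = 80$)
$r = -9$
$r T{\left(g 4 \cdot 0,f \right)} = \left(-9\right) 80 = -720$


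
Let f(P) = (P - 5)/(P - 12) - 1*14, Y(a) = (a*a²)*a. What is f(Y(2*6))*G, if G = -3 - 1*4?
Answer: 1885835/20724 ≈ 90.998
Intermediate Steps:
Y(a) = a⁴ (Y(a) = a³*a = a⁴)
G = -7 (G = -3 - 4 = -7)
f(P) = -14 + (-5 + P)/(-12 + P) (f(P) = (-5 + P)/(-12 + P) - 14 = -14 + (-5 + P)/(-12 + P))
f(Y(2*6))*G = ((163 - 13*(2*6)⁴)/(-12 + (2*6)⁴))*(-7) = ((163 - 13*12⁴)/(-12 + 12⁴))*(-7) = ((163 - 13*20736)/(-12 + 20736))*(-7) = ((163 - 269568)/20724)*(-7) = ((1/20724)*(-269405))*(-7) = -269405/20724*(-7) = 1885835/20724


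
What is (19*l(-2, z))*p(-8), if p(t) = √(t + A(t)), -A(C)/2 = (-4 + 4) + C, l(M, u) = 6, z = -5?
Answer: 228*√2 ≈ 322.44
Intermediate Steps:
A(C) = -2*C (A(C) = -2*((-4 + 4) + C) = -2*(0 + C) = -2*C)
p(t) = √(-t) (p(t) = √(t - 2*t) = √(-t))
(19*l(-2, z))*p(-8) = (19*6)*√(-1*(-8)) = 114*√8 = 114*(2*√2) = 228*√2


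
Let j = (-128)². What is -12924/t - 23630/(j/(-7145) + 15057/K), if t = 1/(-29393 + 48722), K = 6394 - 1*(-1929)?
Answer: -1026930044381126/4111681 ≈ -2.4976e+8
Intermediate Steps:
K = 8323 (K = 6394 + 1929 = 8323)
j = 16384
t = 1/19329 ≈ 5.1736e-5
-12924/t - 23630/(j/(-7145) + 15057/K) = -12924/1/19329 - 23630/(16384/(-7145) + 15057/8323) = -12924*19329 - 23630/(16384*(-1/7145) + 15057*(1/8323)) = -249807996 - 23630/(-16384/7145 + 2151/1189) = -249807996 - 23630/(-4111681/8495405) = -249807996 - 23630*(-8495405/4111681) = -249807996 + 200746420150/4111681 = -1026930044381126/4111681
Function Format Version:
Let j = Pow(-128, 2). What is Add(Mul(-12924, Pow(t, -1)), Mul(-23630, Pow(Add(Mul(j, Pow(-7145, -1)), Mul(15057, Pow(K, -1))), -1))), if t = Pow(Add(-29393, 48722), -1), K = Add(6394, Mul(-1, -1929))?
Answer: Rational(-1026930044381126, 4111681) ≈ -2.4976e+8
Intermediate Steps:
K = 8323 (K = Add(6394, 1929) = 8323)
j = 16384
t = Rational(1, 19329) (t = Pow(19329, -1) = Rational(1, 19329) ≈ 5.1736e-5)
Add(Mul(-12924, Pow(t, -1)), Mul(-23630, Pow(Add(Mul(j, Pow(-7145, -1)), Mul(15057, Pow(K, -1))), -1))) = Add(Mul(-12924, Pow(Rational(1, 19329), -1)), Mul(-23630, Pow(Add(Mul(16384, Pow(-7145, -1)), Mul(15057, Pow(8323, -1))), -1))) = Add(Mul(-12924, 19329), Mul(-23630, Pow(Add(Mul(16384, Rational(-1, 7145)), Mul(15057, Rational(1, 8323))), -1))) = Add(-249807996, Mul(-23630, Pow(Add(Rational(-16384, 7145), Rational(2151, 1189)), -1))) = Add(-249807996, Mul(-23630, Pow(Rational(-4111681, 8495405), -1))) = Add(-249807996, Mul(-23630, Rational(-8495405, 4111681))) = Add(-249807996, Rational(200746420150, 4111681)) = Rational(-1026930044381126, 4111681)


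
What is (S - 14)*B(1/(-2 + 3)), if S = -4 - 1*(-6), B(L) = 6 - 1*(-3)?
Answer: -108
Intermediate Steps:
B(L) = 9 (B(L) = 6 + 3 = 9)
S = 2 (S = -4 + 6 = 2)
(S - 14)*B(1/(-2 + 3)) = (2 - 14)*9 = -12*9 = -108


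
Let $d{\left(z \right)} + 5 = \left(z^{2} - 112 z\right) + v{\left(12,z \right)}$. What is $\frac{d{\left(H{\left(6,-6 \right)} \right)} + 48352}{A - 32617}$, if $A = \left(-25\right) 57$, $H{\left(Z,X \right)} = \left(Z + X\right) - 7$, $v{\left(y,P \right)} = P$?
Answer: $- \frac{49173}{34042} \approx -1.4445$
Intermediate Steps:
$H{\left(Z,X \right)} = -7 + X + Z$ ($H{\left(Z,X \right)} = \left(X + Z\right) - 7 = -7 + X + Z$)
$A = -1425$
$d{\left(z \right)} = -5 + z^{2} - 111 z$ ($d{\left(z \right)} = -5 + \left(\left(z^{2} - 112 z\right) + z\right) = -5 + \left(z^{2} - 111 z\right) = -5 + z^{2} - 111 z$)
$\frac{d{\left(H{\left(6,-6 \right)} \right)} + 48352}{A - 32617} = \frac{\left(-5 + \left(-7 - 6 + 6\right)^{2} - 111 \left(-7 - 6 + 6\right)\right) + 48352}{-1425 - 32617} = \frac{\left(-5 + \left(-7\right)^{2} - -777\right) + 48352}{-34042} = \left(\left(-5 + 49 + 777\right) + 48352\right) \left(- \frac{1}{34042}\right) = \left(821 + 48352\right) \left(- \frac{1}{34042}\right) = 49173 \left(- \frac{1}{34042}\right) = - \frac{49173}{34042}$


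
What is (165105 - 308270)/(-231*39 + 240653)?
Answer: -143165/231644 ≈ -0.61804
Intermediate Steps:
(165105 - 308270)/(-231*39 + 240653) = -143165/(-9009 + 240653) = -143165/231644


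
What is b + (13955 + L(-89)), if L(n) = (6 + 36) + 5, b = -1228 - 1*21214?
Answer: -8440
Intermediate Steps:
b = -22442 (b = -1228 - 21214 = -22442)
L(n) = 47 (L(n) = 42 + 5 = 47)
b + (13955 + L(-89)) = -22442 + (13955 + 47) = -22442 + 14002 = -8440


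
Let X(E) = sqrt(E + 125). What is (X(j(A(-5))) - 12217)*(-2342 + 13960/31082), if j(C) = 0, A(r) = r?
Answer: 444577143114/15541 - 181950210*sqrt(5)/15541 ≈ 2.8581e+7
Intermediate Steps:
X(E) = sqrt(125 + E)
(X(j(A(-5))) - 12217)*(-2342 + 13960/31082) = (sqrt(125 + 0) - 12217)*(-2342 + 13960/31082) = (sqrt(125) - 12217)*(-2342 + 13960*(1/31082)) = (5*sqrt(5) - 12217)*(-2342 + 6980/15541) = (-12217 + 5*sqrt(5))*(-36390042/15541) = 444577143114/15541 - 181950210*sqrt(5)/15541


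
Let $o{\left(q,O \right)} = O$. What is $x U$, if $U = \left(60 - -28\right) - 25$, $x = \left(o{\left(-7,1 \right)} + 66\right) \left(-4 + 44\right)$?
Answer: $168840$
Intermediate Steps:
$x = 2680$ ($x = \left(1 + 66\right) \left(-4 + 44\right) = 67 \cdot 40 = 2680$)
$U = 63$ ($U = \left(60 + 28\right) - 25 = 88 - 25 = 63$)
$x U = 2680 \cdot 63 = 168840$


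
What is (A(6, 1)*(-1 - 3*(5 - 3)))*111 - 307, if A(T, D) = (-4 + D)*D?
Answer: 2024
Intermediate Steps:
A(T, D) = D*(-4 + D)
(A(6, 1)*(-1 - 3*(5 - 3)))*111 - 307 = ((1*(-4 + 1))*(-1 - 3*(5 - 3)))*111 - 307 = ((1*(-3))*(-1 - 3*2))*111 - 307 = -3*(-1 - 6)*111 - 307 = -3*(-7)*111 - 307 = 21*111 - 307 = 2331 - 307 = 2024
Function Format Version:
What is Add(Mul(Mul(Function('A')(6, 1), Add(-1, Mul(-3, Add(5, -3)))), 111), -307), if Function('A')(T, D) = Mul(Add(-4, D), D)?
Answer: 2024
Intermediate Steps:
Function('A')(T, D) = Mul(D, Add(-4, D))
Add(Mul(Mul(Function('A')(6, 1), Add(-1, Mul(-3, Add(5, -3)))), 111), -307) = Add(Mul(Mul(Mul(1, Add(-4, 1)), Add(-1, Mul(-3, Add(5, -3)))), 111), -307) = Add(Mul(Mul(Mul(1, -3), Add(-1, Mul(-3, 2))), 111), -307) = Add(Mul(Mul(-3, Add(-1, -6)), 111), -307) = Add(Mul(Mul(-3, -7), 111), -307) = Add(Mul(21, 111), -307) = Add(2331, -307) = 2024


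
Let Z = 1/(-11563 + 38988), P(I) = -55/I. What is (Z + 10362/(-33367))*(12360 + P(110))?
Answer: -7023767475277/1830179950 ≈ -3837.7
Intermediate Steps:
Z = 1/27425 ≈ 3.6463e-5
(Z + 10362/(-33367))*(12360 + P(110)) = (1/27425 + 10362/(-33367))*(12360 - 55/110) = (1/27425 + 10362*(-1/33367))*(12360 - 55*1/110) = (1/27425 - 10362/33367)*(12360 - ½) = -284144483/915089975*24719/2 = -7023767475277/1830179950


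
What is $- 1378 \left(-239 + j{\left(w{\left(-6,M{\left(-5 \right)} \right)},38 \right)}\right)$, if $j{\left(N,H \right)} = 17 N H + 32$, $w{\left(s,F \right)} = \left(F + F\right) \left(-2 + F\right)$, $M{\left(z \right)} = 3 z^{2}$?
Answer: $-9747273354$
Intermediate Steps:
$w{\left(s,F \right)} = 2 F \left(-2 + F\right)$
$j{\left(N,H \right)} = 32 + 17 H N$ ($j{\left(N,H \right)} = 17 H N + 32 = 32 + 17 H N$)
$- 1378 \left(-239 + j{\left(w{\left(-6,M{\left(-5 \right)} \right)},38 \right)}\right) = - 1378 \left(-239 + \left(32 + 17 \cdot 38 \cdot 2 \cdot 3 \left(-5\right)^{2} \left(-2 + 3 \left(-5\right)^{2}\right)\right)\right) = - 1378 \left(-239 + \left(32 + 17 \cdot 38 \cdot 2 \cdot 3 \cdot 25 \left(-2 + 3 \cdot 25\right)\right)\right) = - 1378 \left(-239 + \left(32 + 17 \cdot 38 \cdot 2 \cdot 75 \left(-2 + 75\right)\right)\right) = - 1378 \left(-239 + \left(32 + 17 \cdot 38 \cdot 2 \cdot 75 \cdot 73\right)\right) = - 1378 \left(-239 + \left(32 + 17 \cdot 38 \cdot 10950\right)\right) = - 1378 \left(-239 + \left(32 + 7073700\right)\right) = - 1378 \left(-239 + 7073732\right) = \left(-1378\right) 7073493 = -9747273354$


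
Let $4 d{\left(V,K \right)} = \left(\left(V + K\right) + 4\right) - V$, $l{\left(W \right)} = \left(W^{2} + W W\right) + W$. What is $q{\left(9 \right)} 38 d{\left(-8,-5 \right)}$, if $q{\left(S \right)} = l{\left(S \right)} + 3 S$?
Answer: $-1881$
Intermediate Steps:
$l{\left(W \right)} = W + 2 W^{2}$ ($l{\left(W \right)} = \left(W^{2} + W^{2}\right) + W = 2 W^{2} + W = W + 2 W^{2}$)
$q{\left(S \right)} = 3 S + S \left(1 + 2 S\right)$ ($q{\left(S \right)} = S \left(1 + 2 S\right) + 3 S = 3 S + S \left(1 + 2 S\right)$)
$d{\left(V,K \right)} = 1 + \frac{K}{4}$ ($d{\left(V,K \right)} = \frac{\left(\left(V + K\right) + 4\right) - V}{4} = \frac{\left(\left(K + V\right) + 4\right) - V}{4} = \frac{\left(4 + K + V\right) - V}{4} = \frac{4 + K}{4} = 1 + \frac{K}{4}$)
$q{\left(9 \right)} 38 d{\left(-8,-5 \right)} = 2 \cdot 9 \left(2 + 9\right) 38 \left(1 + \frac{1}{4} \left(-5\right)\right) = 2 \cdot 9 \cdot 11 \cdot 38 \left(1 - \frac{5}{4}\right) = 198 \cdot 38 \left(- \frac{1}{4}\right) = 7524 \left(- \frac{1}{4}\right) = -1881$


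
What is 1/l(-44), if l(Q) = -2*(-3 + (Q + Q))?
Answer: 1/182 ≈ 0.0054945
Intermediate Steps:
l(Q) = 6 - 4*Q (l(Q) = -2*(-3 + 2*Q) = 6 - 4*Q)
1/l(-44) = 1/(6 - 4*(-44)) = 1/(6 + 176) = 1/182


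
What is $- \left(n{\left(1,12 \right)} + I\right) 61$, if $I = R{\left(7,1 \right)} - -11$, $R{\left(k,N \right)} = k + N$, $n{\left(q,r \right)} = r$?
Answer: $-1891$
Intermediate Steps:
$R{\left(k,N \right)} = N + k$
$I = 19$ ($I = \left(1 + 7\right) - -11 = 8 + 11 = 19$)
$- \left(n{\left(1,12 \right)} + I\right) 61 = - \left(12 + 19\right) 61 = - 31 \cdot 61 = \left(-1\right) 1891 = -1891$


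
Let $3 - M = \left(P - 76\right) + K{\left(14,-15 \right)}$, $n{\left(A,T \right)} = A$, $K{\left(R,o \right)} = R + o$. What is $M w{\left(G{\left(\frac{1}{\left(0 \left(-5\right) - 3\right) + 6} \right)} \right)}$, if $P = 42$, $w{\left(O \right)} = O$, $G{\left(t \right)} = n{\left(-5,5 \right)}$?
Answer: $-190$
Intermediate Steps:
$G{\left(t \right)} = -5$
$M = 38$ ($M = 3 - \left(\left(42 - 76\right) + \left(14 - 15\right)\right) = 3 - \left(-34 - 1\right) = 3 - -35 = 3 + 35 = 38$)
$M w{\left(G{\left(\frac{1}{\left(0 \left(-5\right) - 3\right) + 6} \right)} \right)} = 38 \left(-5\right) = -190$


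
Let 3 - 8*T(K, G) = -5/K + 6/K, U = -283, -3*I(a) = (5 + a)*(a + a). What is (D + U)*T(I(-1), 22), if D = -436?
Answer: -15099/64 ≈ -235.92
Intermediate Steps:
I(a) = -2*a*(5 + a)/3 (I(a) = -(5 + a)*(a + a)/3 = -(5 + a)*2*a/3 = -2*a*(5 + a)/3)
T(K, G) = 3/8 - 1/(8*K) (T(K, G) = 3/8 - (-5/K + 6/K)/8 = 3/8 - 1/(8*K))
(D + U)*T(I(-1), 22) = (-436 - 283)*((-1 + 3*(-⅔*(-1)*(5 - 1)))/(8*((-⅔*(-1)*(5 - 1))))) = -719*(-1 + 3*(-⅔*(-1)*4))/(8*((-⅔*(-1)*4))) = -719*(-1 + 3*(8/3))/(8*8/3) = -719*3*(-1 + 8)/(8*8) = -719*3*7/(8*8) = -719*21/64 = -15099/64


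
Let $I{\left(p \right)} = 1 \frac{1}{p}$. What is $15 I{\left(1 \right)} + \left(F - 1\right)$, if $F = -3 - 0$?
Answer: $11$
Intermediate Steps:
$I{\left(p \right)} = \frac{1}{p}$
$F = -3$ ($F = -3 + 0 = -3$)
$15 I{\left(1 \right)} + \left(F - 1\right) = \frac{15}{1} - 4 = 15 \cdot 1 - 4 = 15 - 4 = 11$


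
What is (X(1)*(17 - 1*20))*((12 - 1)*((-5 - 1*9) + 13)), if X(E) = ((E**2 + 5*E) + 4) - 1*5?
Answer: 165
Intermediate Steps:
X(E) = -1 + E**2 + 5*E (X(E) = (4 + E**2 + 5*E) - 5 = -1 + E**2 + 5*E)
(X(1)*(17 - 1*20))*((12 - 1)*((-5 - 1*9) + 13)) = ((-1 + 1**2 + 5*1)*(17 - 1*20))*((12 - 1)*((-5 - 1*9) + 13)) = ((-1 + 1 + 5)*(17 - 20))*(11*((-5 - 9) + 13)) = (5*(-3))*(11*(-14 + 13)) = -165*(-1) = -15*(-11) = 165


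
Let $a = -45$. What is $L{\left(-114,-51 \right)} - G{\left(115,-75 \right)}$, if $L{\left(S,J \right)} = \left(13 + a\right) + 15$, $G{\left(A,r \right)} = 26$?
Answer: $-43$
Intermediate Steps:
$L{\left(S,J \right)} = -17$ ($L{\left(S,J \right)} = \left(13 - 45\right) + 15 = -32 + 15 = -17$)
$L{\left(-114,-51 \right)} - G{\left(115,-75 \right)} = -17 - 26 = -43$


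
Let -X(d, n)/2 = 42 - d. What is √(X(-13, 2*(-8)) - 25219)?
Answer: I*√25329 ≈ 159.15*I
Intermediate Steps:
X(d, n) = -84 + 2*d (X(d, n) = -2*(42 - d) = -84 + 2*d)
√(X(-13, 2*(-8)) - 25219) = √((-84 + 2*(-13)) - 25219) = √((-84 - 26) - 25219) = √(-110 - 25219) = √(-25329) = I*√25329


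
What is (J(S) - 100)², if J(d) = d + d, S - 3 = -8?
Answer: 12100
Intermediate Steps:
S = -5 (S = 3 - 8 = -5)
J(d) = 2*d
(J(S) - 100)² = (2*(-5) - 100)² = (-10 - 100)² = (-110)² = 12100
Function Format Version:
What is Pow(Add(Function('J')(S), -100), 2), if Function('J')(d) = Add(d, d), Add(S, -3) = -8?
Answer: 12100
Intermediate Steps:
S = -5 (S = Add(3, -8) = -5)
Function('J')(d) = Mul(2, d)
Pow(Add(Function('J')(S), -100), 2) = Pow(Add(Mul(2, -5), -100), 2) = Pow(Add(-10, -100), 2) = Pow(-110, 2) = 12100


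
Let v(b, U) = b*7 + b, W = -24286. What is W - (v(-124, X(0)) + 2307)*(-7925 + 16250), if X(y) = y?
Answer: -10971661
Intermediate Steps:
v(b, U) = 8*b (v(b, U) = 7*b + b = 8*b)
W - (v(-124, X(0)) + 2307)*(-7925 + 16250) = -24286 - (8*(-124) + 2307)*(-7925 + 16250) = -24286 - (-992 + 2307)*8325 = -24286 - 1315*8325 = -24286 - 1*10947375 = -24286 - 10947375 = -10971661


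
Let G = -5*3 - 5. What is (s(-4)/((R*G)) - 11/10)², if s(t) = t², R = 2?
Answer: 9/4 ≈ 2.2500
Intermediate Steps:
G = -20 (G = -15 - 5 = -20)
(s(-4)/((R*G)) - 11/10)² = ((-4)²/((2*(-20))) - 11/10)² = (16/(-40) - 11*⅒)² = (16*(-1/40) - 11/10)² = (-⅖ - 11/10)² = (-3/2)² = 9/4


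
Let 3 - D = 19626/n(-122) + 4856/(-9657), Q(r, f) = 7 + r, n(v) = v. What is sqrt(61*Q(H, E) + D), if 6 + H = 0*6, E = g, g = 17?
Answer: sqrt(8689624387105)/196359 ≈ 15.012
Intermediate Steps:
E = 17
H = -6 (H = -6 + 0*6 = -6 + 0 = -6)
D = 96827588/589077 (D = 3 - (19626/(-122) + 4856/(-9657)) = 3 - (19626*(-1/122) + 4856*(-1/9657)) = 3 - (-9813/61 - 4856/9657) = 3 - 1*(-95060357/589077) = 3 + 95060357/589077 = 96827588/589077 ≈ 164.37)
sqrt(61*Q(H, E) + D) = sqrt(61*(7 - 6) + 96827588/589077) = sqrt(61*1 + 96827588/589077) = sqrt(61 + 96827588/589077) = sqrt(132761285/589077) = sqrt(8689624387105)/196359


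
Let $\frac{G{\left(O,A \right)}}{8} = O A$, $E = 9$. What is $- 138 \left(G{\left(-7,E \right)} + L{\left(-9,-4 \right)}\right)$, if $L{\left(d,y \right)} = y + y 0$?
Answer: $70104$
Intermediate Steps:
$L{\left(d,y \right)} = y$ ($L{\left(d,y \right)} = y + 0 = y$)
$G{\left(O,A \right)} = 8 A O$ ($G{\left(O,A \right)} = 8 O A = 8 A O$)
$- 138 \left(G{\left(-7,E \right)} + L{\left(-9,-4 \right)}\right) = - 138 \left(8 \cdot 9 \left(-7\right) - 4\right) = - 138 \left(-504 - 4\right) = \left(-138\right) \left(-508\right) = 70104$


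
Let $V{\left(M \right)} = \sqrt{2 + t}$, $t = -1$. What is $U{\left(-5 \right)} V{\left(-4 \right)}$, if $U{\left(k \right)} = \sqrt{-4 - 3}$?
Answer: $i \sqrt{7} \approx 2.6458 i$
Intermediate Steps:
$V{\left(M \right)} = 1$ ($V{\left(M \right)} = \sqrt{2 - 1} = \sqrt{1} = 1$)
$U{\left(k \right)} = i \sqrt{7}$ ($U{\left(k \right)} = \sqrt{-7} = i \sqrt{7}$)
$U{\left(-5 \right)} V{\left(-4 \right)} = i \sqrt{7} \cdot 1 = i \sqrt{7}$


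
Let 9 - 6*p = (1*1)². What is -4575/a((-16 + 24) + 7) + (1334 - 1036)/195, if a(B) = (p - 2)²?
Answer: -8027933/780 ≈ -10292.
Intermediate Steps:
p = 4/3 (p = 3/2 - 1²/6 = 3/2 - ⅙*1² = 3/2 - ⅙*1 = 3/2 - ⅙ = 4/3 ≈ 1.3333)
a(B) = 4/9 (a(B) = (4/3 - 2)² = (-⅔)² = 4/9)
-4575/a((-16 + 24) + 7) + (1334 - 1036)/195 = -4575/4/9 + (1334 - 1036)/195 = -4575*9/4 + 298*(1/195) = -41175/4 + 298/195 = -8027933/780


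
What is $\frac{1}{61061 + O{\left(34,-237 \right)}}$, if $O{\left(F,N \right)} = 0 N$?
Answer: $\frac{1}{61061} \approx 1.6377 \cdot 10^{-5}$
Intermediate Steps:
$O{\left(F,N \right)} = 0$
$\frac{1}{61061 + O{\left(34,-237 \right)}} = \frac{1}{61061 + 0} = \frac{1}{61061}$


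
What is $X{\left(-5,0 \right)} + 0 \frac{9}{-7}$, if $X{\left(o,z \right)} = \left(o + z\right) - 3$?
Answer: $-8$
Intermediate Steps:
$X{\left(o,z \right)} = -3 + o + z$
$X{\left(-5,0 \right)} + 0 \frac{9}{-7} = \left(-3 - 5 + 0\right) + 0 \frac{9}{-7} = -8 + 0 \cdot 9 \left(- \frac{1}{7}\right) = -8 + 0 \left(- \frac{9}{7}\right) = -8 + 0 = -8$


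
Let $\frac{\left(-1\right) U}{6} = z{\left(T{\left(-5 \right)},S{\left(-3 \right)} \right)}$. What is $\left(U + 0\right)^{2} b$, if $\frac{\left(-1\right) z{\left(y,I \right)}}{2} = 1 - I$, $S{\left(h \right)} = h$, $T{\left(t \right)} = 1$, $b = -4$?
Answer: $-9216$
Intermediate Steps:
$z{\left(y,I \right)} = -2 + 2 I$ ($z{\left(y,I \right)} = - 2 \left(1 - I\right) = -2 + 2 I$)
$U = 48$ ($U = - 6 \left(-2 + 2 \left(-3\right)\right) = - 6 \left(-2 - 6\right) = \left(-6\right) \left(-8\right) = 48$)
$\left(U + 0\right)^{2} b = \left(48 + 0\right)^{2} \left(-4\right) = 48^{2} \left(-4\right) = 2304 \left(-4\right) = -9216$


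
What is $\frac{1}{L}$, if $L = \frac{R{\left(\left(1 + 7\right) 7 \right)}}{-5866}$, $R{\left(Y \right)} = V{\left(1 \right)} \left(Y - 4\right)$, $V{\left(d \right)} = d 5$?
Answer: $- \frac{2933}{130} \approx -22.562$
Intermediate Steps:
$V{\left(d \right)} = 5 d$
$R{\left(Y \right)} = -20 + 5 Y$ ($R{\left(Y \right)} = 5 \cdot 1 \left(Y - 4\right) = 5 \left(-4 + Y\right) = -20 + 5 Y$)
$L = - \frac{130}{2933}$ ($L = \frac{-20 + 5 \left(1 + 7\right) 7}{-5866} = \left(-20 + 5 \cdot 8 \cdot 7\right) \left(- \frac{1}{5866}\right) = \left(-20 + 5 \cdot 56\right) \left(- \frac{1}{5866}\right) = \left(-20 + 280\right) \left(- \frac{1}{5866}\right) = 260 \left(- \frac{1}{5866}\right) = - \frac{130}{2933} \approx -0.044323$)
$\frac{1}{L} = \frac{1}{- \frac{130}{2933}} = - \frac{2933}{130}$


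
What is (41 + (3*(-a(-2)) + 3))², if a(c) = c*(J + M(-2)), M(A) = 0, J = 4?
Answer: 4624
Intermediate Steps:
a(c) = 4*c (a(c) = c*(4 + 0) = c*4 = 4*c)
(41 + (3*(-a(-2)) + 3))² = (41 + (3*(-4*(-2)) + 3))² = (41 + (3*(-1*(-8)) + 3))² = (41 + (3*8 + 3))² = (41 + (24 + 3))² = (41 + 27)² = 68² = 4624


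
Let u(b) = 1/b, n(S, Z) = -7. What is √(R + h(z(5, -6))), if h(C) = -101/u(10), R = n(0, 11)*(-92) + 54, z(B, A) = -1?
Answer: 2*I*√78 ≈ 17.664*I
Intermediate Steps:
R = 698 (R = -7*(-92) + 54 = 644 + 54 = 698)
h(C) = -1010 (h(C) = -101/(1/10) = -101/⅒ = -101*10 = -1010)
√(R + h(z(5, -6))) = √(698 - 1010) = √(-312) = 2*I*√78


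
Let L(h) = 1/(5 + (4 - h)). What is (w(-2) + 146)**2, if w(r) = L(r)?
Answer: 2582449/121 ≈ 21343.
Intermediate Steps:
L(h) = 1/(9 - h)
w(r) = -1/(-9 + r)
(w(-2) + 146)**2 = (-1/(-9 - 2) + 146)**2 = (-1/(-11) + 146)**2 = (-1*(-1/11) + 146)**2 = (1/11 + 146)**2 = (1607/11)**2 = 2582449/121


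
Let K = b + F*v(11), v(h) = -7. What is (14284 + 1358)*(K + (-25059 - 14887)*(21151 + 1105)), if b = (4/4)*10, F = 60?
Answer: -13906341562212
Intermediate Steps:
b = 10 (b = (4*(¼))*10 = 1*10 = 10)
K = -410 (K = 10 + 60*(-7) = 10 - 420 = -410)
(14284 + 1358)*(K + (-25059 - 14887)*(21151 + 1105)) = (14284 + 1358)*(-410 + (-25059 - 14887)*(21151 + 1105)) = 15642*(-410 - 39946*22256) = 15642*(-410 - 889038176) = 15642*(-889038586) = -13906341562212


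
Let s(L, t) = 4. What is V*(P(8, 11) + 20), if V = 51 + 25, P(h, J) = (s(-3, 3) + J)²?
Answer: 18620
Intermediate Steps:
P(h, J) = (4 + J)²
V = 76
V*(P(8, 11) + 20) = 76*((4 + 11)² + 20) = 76*(15² + 20) = 76*(225 + 20) = 76*245 = 18620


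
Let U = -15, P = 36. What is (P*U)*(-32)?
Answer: 17280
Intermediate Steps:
(P*U)*(-32) = (36*(-15))*(-32) = -540*(-32) = 17280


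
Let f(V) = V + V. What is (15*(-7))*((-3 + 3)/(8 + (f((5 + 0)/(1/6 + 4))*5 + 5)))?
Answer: 0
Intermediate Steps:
f(V) = 2*V
(15*(-7))*((-3 + 3)/(8 + (f((5 + 0)/(1/6 + 4))*5 + 5))) = (15*(-7))*((-3 + 3)/(8 + ((2*((5 + 0)/(1/6 + 4)))*5 + 5))) = -0/(8 + ((2*(5/(⅙ + 4)))*5 + 5)) = -0/(8 + ((2*(5/(25/6)))*5 + 5)) = -0/(8 + ((2*(5*(6/25)))*5 + 5)) = -0/(8 + ((2*(6/5))*5 + 5)) = -0/(8 + ((12/5)*5 + 5)) = -0/(8 + (12 + 5)) = -0/(8 + 17) = -0/25 = -105*0 = 0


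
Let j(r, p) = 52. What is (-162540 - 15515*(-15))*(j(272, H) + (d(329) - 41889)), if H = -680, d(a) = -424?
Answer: -2966088285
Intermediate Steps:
(-162540 - 15515*(-15))*(j(272, H) + (d(329) - 41889)) = (-162540 - 15515*(-15))*(52 + (-424 - 41889)) = (-162540 + 232725)*(52 - 42313) = 70185*(-42261) = -2966088285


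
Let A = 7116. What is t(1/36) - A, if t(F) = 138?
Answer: -6978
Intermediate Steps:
t(1/36) - A = 138 - 1*7116 = 138 - 7116 = -6978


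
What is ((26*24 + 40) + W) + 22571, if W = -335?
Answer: 22900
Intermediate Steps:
((26*24 + 40) + W) + 22571 = ((26*24 + 40) - 335) + 22571 = ((624 + 40) - 335) + 22571 = (664 - 335) + 22571 = 329 + 22571 = 22900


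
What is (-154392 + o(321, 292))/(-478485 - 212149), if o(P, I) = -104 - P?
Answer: 154817/690634 ≈ 0.22417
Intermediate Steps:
(-154392 + o(321, 292))/(-478485 - 212149) = (-154392 + (-104 - 1*321))/(-478485 - 212149) = (-154392 + (-104 - 321))/(-690634) = (-154392 - 425)*(-1/690634) = -154817*(-1/690634) = 154817/690634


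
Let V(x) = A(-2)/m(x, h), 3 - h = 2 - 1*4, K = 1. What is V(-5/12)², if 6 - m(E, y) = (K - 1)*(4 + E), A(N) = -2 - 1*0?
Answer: ⅑ ≈ 0.11111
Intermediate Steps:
A(N) = -2 (A(N) = -2 + 0 = -2)
h = 5 (h = 3 - (2 - 1*4) = 3 - (2 - 4) = 3 - 1*(-2) = 3 + 2 = 5)
m(E, y) = 6 (m(E, y) = 6 - (1 - 1)*(4 + E) = 6 - 0*(4 + E) = 6 - 1*0 = 6 + 0 = 6)
V(x) = -⅓ (V(x) = -2/6 = -2*⅙ = -⅓)
V(-5/12)² = (-⅓)² = ⅑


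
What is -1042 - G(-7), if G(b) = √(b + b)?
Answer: -1042 - I*√14 ≈ -1042.0 - 3.7417*I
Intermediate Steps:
G(b) = √2*√b (G(b) = √(2*b) = √2*√b)
-1042 - G(-7) = -1042 - √2*√(-7) = -1042 - √2*I*√7 = -1042 - I*√14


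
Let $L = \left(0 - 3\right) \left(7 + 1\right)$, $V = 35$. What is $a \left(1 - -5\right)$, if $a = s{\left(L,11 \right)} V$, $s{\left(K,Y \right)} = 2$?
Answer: $420$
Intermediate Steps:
$L = -24$ ($L = \left(-3\right) 8 = -24$)
$a = 70$ ($a = 2 \cdot 35 = 70$)
$a \left(1 - -5\right) = 70 \left(1 - -5\right) = 70 \left(1 + 5\right) = 70 \cdot 6 = 420$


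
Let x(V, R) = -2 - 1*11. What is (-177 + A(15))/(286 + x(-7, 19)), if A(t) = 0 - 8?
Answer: -185/273 ≈ -0.67766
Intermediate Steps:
x(V, R) = -13 (x(V, R) = -2 - 11 = -13)
A(t) = -8
(-177 + A(15))/(286 + x(-7, 19)) = (-177 - 8)/(286 - 13) = -185/273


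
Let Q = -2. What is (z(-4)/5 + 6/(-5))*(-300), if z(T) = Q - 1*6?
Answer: 840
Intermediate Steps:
z(T) = -8 (z(T) = -2 - 1*6 = -2 - 6 = -8)
(z(-4)/5 + 6/(-5))*(-300) = (-8/5 + 6/(-5))*(-300) = (-8*⅕ + 6*(-⅕))*(-300) = (-8/5 - 6/5)*(-300) = -14/5*(-300) = 840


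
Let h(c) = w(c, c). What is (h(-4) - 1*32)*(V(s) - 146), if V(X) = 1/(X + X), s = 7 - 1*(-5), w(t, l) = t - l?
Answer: 14012/3 ≈ 4670.7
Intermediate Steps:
s = 12 (s = 7 + 5 = 12)
h(c) = 0 (h(c) = c - c = 0)
V(X) = 1/(2*X)
(h(-4) - 1*32)*(V(s) - 146) = (0 - 1*32)*((½)/12 - 146) = (0 - 32)*((½)*(1/12) - 146) = -32*(1/24 - 146) = -32*(-3503/24) = 14012/3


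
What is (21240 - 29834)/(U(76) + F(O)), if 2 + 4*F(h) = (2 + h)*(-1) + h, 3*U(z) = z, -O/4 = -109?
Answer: -25782/73 ≈ -353.18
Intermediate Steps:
O = 436 (O = -4*(-109) = 436)
U(z) = z/3
F(h) = -1 (F(h) = -½ + ((2 + h)*(-1) + h)/4 = -½ + ((-2 - h) + h)/4 = -½ + (¼)*(-2) = -½ - ½ = -1)
(21240 - 29834)/(U(76) + F(O)) = (21240 - 29834)/((⅓)*76 - 1) = -8594/(76/3 - 1) = -8594/73/3 = -8594*3/73 = -25782/73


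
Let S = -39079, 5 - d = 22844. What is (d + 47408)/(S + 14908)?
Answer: -24569/24171 ≈ -1.0165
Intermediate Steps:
d = -22839 (d = 5 - 1*22844 = 5 - 22844 = -22839)
(d + 47408)/(S + 14908) = (-22839 + 47408)/(-39079 + 14908) = 24569/(-24171) = 24569*(-1/24171) = -24569/24171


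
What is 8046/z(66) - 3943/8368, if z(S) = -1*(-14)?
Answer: 33636863/58576 ≈ 574.24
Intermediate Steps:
z(S) = 14
8046/z(66) - 3943/8368 = 8046/14 - 3943/8368 = 8046*(1/14) - 3943*1/8368 = 4023/7 - 3943/8368 = 33636863/58576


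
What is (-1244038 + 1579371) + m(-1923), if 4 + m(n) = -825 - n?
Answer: 336427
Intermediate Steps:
m(n) = -829 - n (m(n) = -4 + (-825 - n) = -829 - n)
(-1244038 + 1579371) + m(-1923) = (-1244038 + 1579371) + (-829 - 1*(-1923)) = 335333 + (-829 + 1923) = 335333 + 1094 = 336427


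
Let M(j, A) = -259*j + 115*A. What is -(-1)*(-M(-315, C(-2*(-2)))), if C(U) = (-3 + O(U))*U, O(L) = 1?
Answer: -80665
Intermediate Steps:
C(U) = -2*U (C(U) = (-3 + 1)*U = -2*U)
-(-1)*(-M(-315, C(-2*(-2)))) = -(-1)*(-(-259*(-315) + 115*(-(-4)*(-2)))) = -(-1)*(-(81585 + 115*(-2*4))) = -(-1)*(-(81585 + 115*(-8))) = -(-1)*(-(81585 - 920)) = -(-1)*(-1*80665) = -(-1)*(-80665) = -1*80665 = -80665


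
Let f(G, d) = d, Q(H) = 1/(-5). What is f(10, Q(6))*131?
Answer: -131/5 ≈ -26.200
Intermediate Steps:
Q(H) = -⅕
f(10, Q(6))*131 = -⅕*131 = -131/5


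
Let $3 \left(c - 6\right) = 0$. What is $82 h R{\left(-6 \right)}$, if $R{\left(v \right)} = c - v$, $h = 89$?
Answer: $87576$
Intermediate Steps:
$c = 6$ ($c = 6 + \frac{1}{3} \cdot 0 = 6 + 0 = 6$)
$R{\left(v \right)} = 6 - v$
$82 h R{\left(-6 \right)} = 82 \cdot 89 \left(6 - -6\right) = 7298 \left(6 + 6\right) = 7298 \cdot 12 = 87576$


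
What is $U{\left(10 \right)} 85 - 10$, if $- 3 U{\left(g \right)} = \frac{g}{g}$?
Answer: $- \frac{115}{3} \approx -38.333$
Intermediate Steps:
$U{\left(g \right)} = - \frac{1}{3}$ ($U{\left(g \right)} = - \frac{g \frac{1}{g}}{3} = \left(- \frac{1}{3}\right) 1 = - \frac{1}{3}$)
$U{\left(10 \right)} 85 - 10 = \left(- \frac{1}{3}\right) 85 - 10 = - \frac{85}{3} - 10 = - \frac{115}{3}$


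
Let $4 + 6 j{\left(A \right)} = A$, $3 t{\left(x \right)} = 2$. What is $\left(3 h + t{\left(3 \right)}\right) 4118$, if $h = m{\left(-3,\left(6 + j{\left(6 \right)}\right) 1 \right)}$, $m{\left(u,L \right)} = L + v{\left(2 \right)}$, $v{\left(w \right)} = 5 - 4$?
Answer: $\frac{280024}{3} \approx 93341.0$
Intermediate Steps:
$t{\left(x \right)} = \frac{2}{3}$ ($t{\left(x \right)} = \frac{1}{3} \cdot 2 = \frac{2}{3}$)
$j{\left(A \right)} = - \frac{2}{3} + \frac{A}{6}$
$v{\left(w \right)} = 1$
$m{\left(u,L \right)} = 1 + L$ ($m{\left(u,L \right)} = L + 1 = 1 + L$)
$h = \frac{22}{3}$ ($h = 1 + \left(6 + \left(- \frac{2}{3} + \frac{1}{6} \cdot 6\right)\right) 1 = 1 + \left(6 + \left(- \frac{2}{3} + 1\right)\right) 1 = 1 + \left(6 + \frac{1}{3}\right) 1 = 1 + \frac{19}{3} \cdot 1 = 1 + \frac{19}{3} = \frac{22}{3} \approx 7.3333$)
$\left(3 h + t{\left(3 \right)}\right) 4118 = \left(3 \cdot \frac{22}{3} + \frac{2}{3}\right) 4118 = \left(22 + \frac{2}{3}\right) 4118 = \frac{68}{3} \cdot 4118 = \frac{280024}{3}$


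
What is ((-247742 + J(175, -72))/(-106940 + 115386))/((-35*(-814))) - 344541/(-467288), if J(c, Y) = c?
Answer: 559392051553/759742531240 ≈ 0.73629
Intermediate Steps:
((-247742 + J(175, -72))/(-106940 + 115386))/((-35*(-814))) - 344541/(-467288) = ((-247742 + 175)/(-106940 + 115386))/((-35*(-814))) - 344541/(-467288) = -247567/8446/28490 - 344541*(-1/467288) = -247567*1/8446*(1/28490) + 344541/467288 = -247567/8446*1/28490 + 344541/467288 = -6691/6503420 + 344541/467288 = 559392051553/759742531240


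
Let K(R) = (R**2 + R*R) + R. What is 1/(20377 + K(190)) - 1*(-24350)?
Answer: 2258876451/92767 ≈ 24350.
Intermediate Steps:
K(R) = R + 2*R**2 (K(R) = (R**2 + R**2) + R = 2*R**2 + R = R + 2*R**2)
1/(20377 + K(190)) - 1*(-24350) = 1/(20377 + 190*(1 + 2*190)) - 1*(-24350) = 1/(20377 + 190*(1 + 380)) + 24350 = 1/(20377 + 190*381) + 24350 = 1/(20377 + 72390) + 24350 = 1/92767 + 24350 = 2258876451/92767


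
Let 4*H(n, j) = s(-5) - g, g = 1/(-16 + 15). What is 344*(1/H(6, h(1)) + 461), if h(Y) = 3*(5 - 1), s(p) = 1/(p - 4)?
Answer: 160132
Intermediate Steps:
g = -1 (g = 1/(-1) = -1)
s(p) = 1/(-4 + p)
h(Y) = 12 (h(Y) = 3*4 = 12)
H(n, j) = 2/9 (H(n, j) = (1/(-4 - 5) - 1*(-1))/4 = (1/(-9) + 1)/4 = (-⅑ + 1)/4 = (¼)*(8/9) = 2/9)
344*(1/H(6, h(1)) + 461) = 344*(1/(2/9) + 461) = 344*(9/2 + 461) = 344*(931/2) = 160132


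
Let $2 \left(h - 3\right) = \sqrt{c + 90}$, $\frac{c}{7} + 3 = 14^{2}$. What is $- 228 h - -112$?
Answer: $-572 - 114 \sqrt{1441} \approx -4899.5$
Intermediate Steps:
$c = 1351$ ($c = -21 + 7 \cdot 14^{2} = -21 + 7 \cdot 196 = -21 + 1372 = 1351$)
$h = 3 + \frac{\sqrt{1441}}{2}$ ($h = 3 + \frac{\sqrt{1351 + 90}}{2} = 3 + \frac{\sqrt{1441}}{2} \approx 21.98$)
$- 228 h - -112 = - 228 \left(3 + \frac{\sqrt{1441}}{2}\right) - -112 = \left(-684 - 114 \sqrt{1441}\right) + 112 = -572 - 114 \sqrt{1441}$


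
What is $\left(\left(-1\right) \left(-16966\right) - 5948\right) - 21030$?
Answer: $-10012$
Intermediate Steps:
$\left(\left(-1\right) \left(-16966\right) - 5948\right) - 21030 = \left(16966 - 5948\right) - 21030 = 11018 - 21030 = -10012$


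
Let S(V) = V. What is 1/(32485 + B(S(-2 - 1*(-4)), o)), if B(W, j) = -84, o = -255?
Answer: 1/32401 ≈ 3.0863e-5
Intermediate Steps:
1/(32485 + B(S(-2 - 1*(-4)), o)) = 1/(32485 - 84) = 1/32401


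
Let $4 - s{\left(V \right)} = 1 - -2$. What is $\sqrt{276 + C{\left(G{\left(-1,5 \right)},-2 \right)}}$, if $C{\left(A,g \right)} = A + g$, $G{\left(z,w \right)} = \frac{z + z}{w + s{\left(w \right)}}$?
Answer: $\frac{\sqrt{2463}}{3} \approx 16.543$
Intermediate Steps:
$s{\left(V \right)} = 1$ ($s{\left(V \right)} = 4 - \left(1 - -2\right) = 4 - \left(1 + 2\right) = 4 - 3 = 1$)
$G{\left(z,w \right)} = \frac{2 z}{1 + w}$ ($G{\left(z,w \right)} = \frac{z + z}{w + 1} = \frac{2 z}{1 + w}$)
$\sqrt{276 + C{\left(G{\left(-1,5 \right)},-2 \right)}} = \sqrt{276 - \left(2 + \frac{2}{1 + 5}\right)} = \sqrt{276 - \left(2 + \frac{2}{6}\right)} = \sqrt{276 - \left(2 + 2 \cdot \frac{1}{6}\right)} = \sqrt{276 - \frac{7}{3}} = \sqrt{\frac{821}{3}} = \frac{\sqrt{2463}}{3}$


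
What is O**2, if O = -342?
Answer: 116964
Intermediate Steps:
O**2 = (-342)**2 = 116964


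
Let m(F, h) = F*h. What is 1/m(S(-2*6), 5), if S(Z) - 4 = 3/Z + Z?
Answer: -4/165 ≈ -0.024242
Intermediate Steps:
S(Z) = 4 + Z + 3/Z (S(Z) = 4 + (3/Z + Z) = 4 + (Z + 3/Z) = 4 + Z + 3/Z)
1/m(S(-2*6), 5) = 1/((4 - 2*6 + 3/((-2*6)))*5) = 1/((4 - 12 + 3/(-12))*5) = 1/((4 - 12 + 3*(-1/12))*5) = 1/((4 - 12 - 1/4)*5) = 1/(-33/4*5) = 1/(-165/4) = -4/165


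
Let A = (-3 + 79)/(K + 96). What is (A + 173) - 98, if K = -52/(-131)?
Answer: 239264/3157 ≈ 75.788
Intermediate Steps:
K = 52/131 (K = -52*(-1/131) = 52/131 ≈ 0.39695)
A = 2489/3157 (A = (-3 + 79)/(52/131 + 96) = 76/(12628/131) = 76*(131/12628) = 2489/3157 ≈ 0.78841)
(A + 173) - 98 = (2489/3157 + 173) - 98 = 548650/3157 - 98 = 239264/3157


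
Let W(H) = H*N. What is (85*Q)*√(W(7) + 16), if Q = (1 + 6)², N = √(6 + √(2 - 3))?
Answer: 4165*√(16 + 7*√(6 + I)) ≈ 24006.0 + 514.49*I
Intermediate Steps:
N = √(6 + I) (N = √(6 + √(-1)) = √(6 + I) ≈ 2.4579 + 0.20342*I)
W(H) = H*√(6 + I)
Q = 49 (Q = 7² = 49)
(85*Q)*√(W(7) + 16) = (85*49)*√(7*√(6 + I) + 16) = 4165*√(16 + 7*√(6 + I))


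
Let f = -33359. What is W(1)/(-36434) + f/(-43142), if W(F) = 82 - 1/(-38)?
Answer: 23025397507/29864876932 ≈ 0.77099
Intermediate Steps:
W(F) = 3117/38 (W(F) = 82 - 1*(-1/38) = 82 + 1/38 = 3117/38)
W(1)/(-36434) + f/(-43142) = (3117/38)/(-36434) - 33359/(-43142) = (3117/38)*(-1/36434) - 33359*(-1/43142) = -3117/1384492 + 33359/43142 = 23025397507/29864876932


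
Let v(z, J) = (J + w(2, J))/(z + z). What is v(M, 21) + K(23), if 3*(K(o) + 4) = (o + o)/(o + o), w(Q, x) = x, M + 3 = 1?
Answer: -85/6 ≈ -14.167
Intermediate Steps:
M = -2 (M = -3 + 1 = -2)
v(z, J) = J/z (v(z, J) = (J + J)/(z + z) = (2*J)/((2*z)) = (2*J)*(1/(2*z)) = J/z)
K(o) = -11/3 (K(o) = -4 + ((o + o)/(o + o))/3 = -4 + ((2*o)/((2*o)))/3 = -4 + ((2*o)*(1/(2*o)))/3 = -4 + (⅓)*1 = -4 + ⅓ = -11/3)
v(M, 21) + K(23) = 21/(-2) - 11/3 = 21*(-½) - 11/3 = -21/2 - 11/3 = -85/6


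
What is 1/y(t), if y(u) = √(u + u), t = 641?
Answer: √1282/1282 ≈ 0.027929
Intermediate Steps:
y(u) = √2*√u (y(u) = √(2*u) = √2*√u)
1/y(t) = 1/(√2*√641) = 1/(√1282) = √1282/1282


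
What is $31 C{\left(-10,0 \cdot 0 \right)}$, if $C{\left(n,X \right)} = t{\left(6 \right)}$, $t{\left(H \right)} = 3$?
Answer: $93$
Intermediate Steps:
$C{\left(n,X \right)} = 3$
$31 C{\left(-10,0 \cdot 0 \right)} = 31 \cdot 3 = 93$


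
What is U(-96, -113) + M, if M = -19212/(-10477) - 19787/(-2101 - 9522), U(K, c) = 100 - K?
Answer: 24298346991/121774171 ≈ 199.54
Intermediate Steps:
M = 430609475/121774171 (M = -19212*(-1/10477) - 19787/(-11623) = 19212/10477 - 19787*(-1/11623) = 19212/10477 + 19787/11623 = 430609475/121774171 ≈ 3.5361)
U(-96, -113) + M = (100 - 1*(-96)) + 430609475/121774171 = (100 + 96) + 430609475/121774171 = 196 + 430609475/121774171 = 24298346991/121774171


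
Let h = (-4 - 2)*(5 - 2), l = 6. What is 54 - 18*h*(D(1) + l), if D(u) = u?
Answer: 2322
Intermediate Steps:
h = -18 (h = -6*3 = -18)
54 - 18*h*(D(1) + l) = 54 - (-324)*(1 + 6) = 54 - (-324)*7 = 54 - 18*(-126) = 54 + 2268 = 2322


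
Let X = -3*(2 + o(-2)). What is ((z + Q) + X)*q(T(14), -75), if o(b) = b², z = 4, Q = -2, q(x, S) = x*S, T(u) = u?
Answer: 16800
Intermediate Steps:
q(x, S) = S*x
X = -18 (X = -3*(2 + (-2)²) = -3*(2 + 4) = -3*6 = -18)
((z + Q) + X)*q(T(14), -75) = ((4 - 2) - 18)*(-75*14) = (2 - 18)*(-1050) = -16*(-1050) = 16800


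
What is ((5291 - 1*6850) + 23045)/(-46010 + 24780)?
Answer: -10743/10615 ≈ -1.0121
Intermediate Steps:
((5291 - 1*6850) + 23045)/(-46010 + 24780) = ((5291 - 6850) + 23045)/(-21230) = (-1559 + 23045)*(-1/21230) = 21486*(-1/21230) = -10743/10615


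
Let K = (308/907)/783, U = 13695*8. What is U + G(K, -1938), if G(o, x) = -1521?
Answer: 108039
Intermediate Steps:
U = 109560
K = 308/710181 (K = (308*(1/907))*(1/783) = (308/907)*(1/783) = 308/710181 ≈ 0.00043369)
U + G(K, -1938) = 109560 - 1521 = 108039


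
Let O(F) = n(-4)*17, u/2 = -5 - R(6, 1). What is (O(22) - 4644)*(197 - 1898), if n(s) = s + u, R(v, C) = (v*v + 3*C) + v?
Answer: 10906812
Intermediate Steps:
R(v, C) = v + v² + 3*C (R(v, C) = (v² + 3*C) + v = v + v² + 3*C)
u = -100 (u = 2*(-5 - (6 + 6² + 3*1)) = 2*(-5 - (6 + 36 + 3)) = 2*(-5 - 1*45) = 2*(-5 - 45) = 2*(-50) = -100)
n(s) = -100 + s (n(s) = s - 100 = -100 + s)
O(F) = -1768 (O(F) = (-100 - 4)*17 = -104*17 = -1768)
(O(22) - 4644)*(197 - 1898) = (-1768 - 4644)*(197 - 1898) = -6412*(-1701) = 10906812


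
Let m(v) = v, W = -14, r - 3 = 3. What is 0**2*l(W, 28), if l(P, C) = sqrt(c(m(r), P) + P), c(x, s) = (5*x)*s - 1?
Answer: 0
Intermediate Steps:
r = 6 (r = 3 + 3 = 6)
c(x, s) = -1 + 5*s*x (c(x, s) = 5*s*x - 1 = -1 + 5*s*x)
l(P, C) = sqrt(-1 + 31*P) (l(P, C) = sqrt((-1 + 5*P*6) + P) = sqrt((-1 + 30*P) + P) = sqrt(-1 + 31*P))
0**2*l(W, 28) = 0**2*sqrt(-1 + 31*(-14)) = 0*sqrt(-1 - 434) = 0*sqrt(-435) = 0*(I*sqrt(435)) = 0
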